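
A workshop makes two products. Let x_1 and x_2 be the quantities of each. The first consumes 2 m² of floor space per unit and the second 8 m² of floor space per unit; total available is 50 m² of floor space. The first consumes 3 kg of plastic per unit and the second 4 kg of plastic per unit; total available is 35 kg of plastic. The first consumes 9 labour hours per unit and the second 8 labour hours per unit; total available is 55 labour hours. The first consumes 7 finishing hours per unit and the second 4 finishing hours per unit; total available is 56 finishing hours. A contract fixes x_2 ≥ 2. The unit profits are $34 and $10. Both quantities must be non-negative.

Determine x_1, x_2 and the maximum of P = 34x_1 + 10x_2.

x_1 = 13/3, x_2 = 2, maximum P = 502/3

Extreme points and P = 34x_1 + 10x_2:
  (0, 25/4) → P = 125/2
  (0, 2) → P = 20
  (5/7, 85/14) → P = 85
  (13/3, 2) → P = 502/3

The optimum lies where 9x_1 + 8x_2 = 55 and x_2 = 2.
Solving simultaneously gives x_1 = 13/3, x_2 = 2.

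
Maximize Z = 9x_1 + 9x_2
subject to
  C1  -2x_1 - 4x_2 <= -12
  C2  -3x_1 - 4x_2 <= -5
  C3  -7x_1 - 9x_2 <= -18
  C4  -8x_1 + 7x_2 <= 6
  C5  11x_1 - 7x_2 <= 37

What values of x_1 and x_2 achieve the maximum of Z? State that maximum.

x_1 = 43/3, x_2 = 362/21, maximum Z = 1989/7

Vertices and Z = 9x_1 + 9x_2:
  (30/23, 54/23) → Z = 756/23
  (4, 1) → Z = 45
  (43/3, 362/21) → Z = 1989/7

The binding constraints are -8x_1 + 7x_2 = 6 and 11x_1 - 7x_2 = 37.
Solving simultaneously gives x_1 = 43/3, x_2 = 362/21.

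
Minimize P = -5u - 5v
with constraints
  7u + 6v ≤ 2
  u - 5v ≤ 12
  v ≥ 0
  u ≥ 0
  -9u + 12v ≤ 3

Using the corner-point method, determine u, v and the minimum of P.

u = 1/23, v = 13/46, minimum P = -75/46

Feasible corners and P = -5u - 5v:
  (2/7, 0) → P = -10/7
  (1/23, 13/46) → P = -75/46
  (0, 0) → P = 0
  (0, 1/4) → P = -5/4

At the optimal vertex, 7u + 6v = 2 and -9u + 12v = 3.
Solving simultaneously gives u = 1/23, v = 13/46.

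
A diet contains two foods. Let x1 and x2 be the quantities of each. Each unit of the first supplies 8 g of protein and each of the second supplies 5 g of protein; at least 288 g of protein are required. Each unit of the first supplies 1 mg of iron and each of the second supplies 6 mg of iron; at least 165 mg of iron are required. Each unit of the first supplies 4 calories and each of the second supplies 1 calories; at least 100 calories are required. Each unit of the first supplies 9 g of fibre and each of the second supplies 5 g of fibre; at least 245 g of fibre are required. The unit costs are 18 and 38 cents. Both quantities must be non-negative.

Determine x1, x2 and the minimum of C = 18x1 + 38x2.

Vertices and C = 18x1 + 38x2:
  (0, 100) → C = 3800
  (165, 0) → C = 2970
  (21, 24) → C = 1290
  (53/3, 88/3) → C = 4298/3
The feasible region is unbounded (it extends along (0, 1), (1, 0)), but C strictly increases along every unbounded feasible direction, so there is no improving ray and the minimum is attained at a vertex.

The optimum lies where 8x1 + 5x2 = 288 and x1 + 6x2 = 165.
Solving simultaneously gives x1 = 21, x2 = 24.

x1 = 21, x2 = 24, minimum C = 1290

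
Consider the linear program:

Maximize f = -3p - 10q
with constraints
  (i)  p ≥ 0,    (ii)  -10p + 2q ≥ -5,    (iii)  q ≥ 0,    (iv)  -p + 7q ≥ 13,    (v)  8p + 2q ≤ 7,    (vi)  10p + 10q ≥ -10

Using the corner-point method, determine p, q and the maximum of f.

p = 0, q = 13/7, maximum f = -130/7

Corner points and f = -3p - 10q:
  (0, 13/7) → f = -130/7
  (0, 7/2) → f = -35
  (23/58, 111/58) → f = -1179/58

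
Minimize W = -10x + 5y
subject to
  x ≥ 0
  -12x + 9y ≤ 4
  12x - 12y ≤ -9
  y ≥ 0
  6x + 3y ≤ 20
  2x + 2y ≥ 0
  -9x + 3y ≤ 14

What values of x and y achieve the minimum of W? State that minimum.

x = 71/36, y = 49/18, minimum W = -55/9

Vertices and W = -10x + 5y:
  (11/12, 5/3) → W = -5/6
  (28/15, 44/15) → W = -4
  (71/36, 49/18) → W = -55/9

At the optimal vertex, 12x - 12y = -9 and 6x + 3y = 20.
Solving simultaneously gives x = 71/36, y = 49/18.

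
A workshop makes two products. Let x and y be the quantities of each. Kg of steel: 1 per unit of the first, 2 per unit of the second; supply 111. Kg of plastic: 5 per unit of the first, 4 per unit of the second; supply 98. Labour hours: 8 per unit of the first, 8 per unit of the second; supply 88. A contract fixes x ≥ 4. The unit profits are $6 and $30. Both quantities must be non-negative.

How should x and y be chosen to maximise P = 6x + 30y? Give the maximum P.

x = 4, y = 7, maximum P = 234

The binding constraints are 8x + 8y = 88 and x = 4.
Solving simultaneously gives x = 4, y = 7.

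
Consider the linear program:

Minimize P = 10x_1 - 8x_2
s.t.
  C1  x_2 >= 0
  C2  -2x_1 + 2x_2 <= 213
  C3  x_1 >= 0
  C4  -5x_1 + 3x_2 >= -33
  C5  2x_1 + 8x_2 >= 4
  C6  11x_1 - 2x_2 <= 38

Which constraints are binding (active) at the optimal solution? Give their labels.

Corner points and P = 10x_1 - 8x_2:
  (2, 0) → P = 20
  (38/11, 0) → P = 380/11
  (0, 213/2) → P = -852
  (251/9, 2419/18) → P = -7166/9
  (0, 1/2) → P = -4

The minimum is at (0, 213/2). Substituting into each constraint, equality holds for C2 and C3; the remaining constraints have slack.

C2 and C3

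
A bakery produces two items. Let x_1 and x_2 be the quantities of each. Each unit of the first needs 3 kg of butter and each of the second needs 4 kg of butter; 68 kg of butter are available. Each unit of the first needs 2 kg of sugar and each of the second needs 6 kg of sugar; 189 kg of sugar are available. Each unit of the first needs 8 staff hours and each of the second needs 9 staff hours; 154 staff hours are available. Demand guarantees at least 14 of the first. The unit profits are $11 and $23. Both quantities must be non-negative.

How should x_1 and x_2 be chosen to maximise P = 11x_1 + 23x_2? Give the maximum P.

x_1 = 14, x_2 = 14/3, maximum P = 784/3

The optimum lies where 8x_1 + 9x_2 = 154 and x_1 = 14.
Solving simultaneously gives x_1 = 14, x_2 = 14/3.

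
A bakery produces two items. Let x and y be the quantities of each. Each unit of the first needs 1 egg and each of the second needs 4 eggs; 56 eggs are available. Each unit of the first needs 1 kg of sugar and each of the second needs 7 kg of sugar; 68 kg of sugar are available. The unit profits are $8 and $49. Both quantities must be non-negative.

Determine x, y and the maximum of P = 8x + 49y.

x = 40, y = 4, maximum P = 516

Corner points and P = 8x + 49y:
  (0, 0) → P = 0
  (0, 68/7) → P = 476
  (56, 0) → P = 448
  (40, 4) → P = 516

At the optimal vertex, x + 4y = 56 and x + 7y = 68.
Solving simultaneously gives x = 40, y = 4.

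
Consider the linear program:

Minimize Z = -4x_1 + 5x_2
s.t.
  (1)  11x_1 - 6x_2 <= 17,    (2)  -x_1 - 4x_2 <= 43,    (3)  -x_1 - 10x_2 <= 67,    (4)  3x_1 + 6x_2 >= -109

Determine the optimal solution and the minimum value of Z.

Vertices and Z = -4x_1 + 5x_2:
  (-2, -13/2) → Z = -49/2
  (-27, -4) → Z = 88
  (-89/3, -10/3) → Z = 102
The feasible region is unbounded (it extends along (6, 11), (-2, 1)), but Z strictly increases along every unbounded feasible direction, so there is no improving ray and the minimum is attained at a vertex.

At the optimal vertex, 11x_1 - 6x_2 = 17 and -x_1 - 10x_2 = 67.
Solving simultaneously gives x_1 = -2, x_2 = -13/2.

x_1 = -2, x_2 = -13/2, minimum Z = -49/2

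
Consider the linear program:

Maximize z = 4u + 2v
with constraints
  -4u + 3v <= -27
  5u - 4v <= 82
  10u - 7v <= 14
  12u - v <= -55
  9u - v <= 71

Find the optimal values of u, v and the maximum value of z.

u = -147/2, v = -107, maximum z = -508

Corner points and z = 4u + 2v:
  (-138, -193) → z = -938
  (-147/2, -107) → z = -508
  (-518/5, -150) → z = -3572/5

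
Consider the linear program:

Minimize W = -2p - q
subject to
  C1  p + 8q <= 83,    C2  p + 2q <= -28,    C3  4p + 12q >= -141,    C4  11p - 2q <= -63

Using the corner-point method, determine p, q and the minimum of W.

p = -27/2, q = -29/4, minimum W = 137/4

Vertices and W = -2p - q:
  (-65, 37/2) → W = 223/2
  (-531/5, 473/20) → W = 755/4
  (-27/2, -29/4) → W = 137/4

The optimum lies where p + 2q = -28 and 4p + 12q = -141.
Solving simultaneously gives p = -27/2, q = -29/4.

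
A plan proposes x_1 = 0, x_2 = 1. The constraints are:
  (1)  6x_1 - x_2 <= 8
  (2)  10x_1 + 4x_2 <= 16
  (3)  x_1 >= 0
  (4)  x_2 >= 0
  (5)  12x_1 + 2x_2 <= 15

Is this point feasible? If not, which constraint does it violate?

feasible

(1): -1 ≤ 8 ✓
(2): 4 ≤ 16 ✓
(3): 0 ≥ 0 ✓
(4): 1 ≥ 0 ✓
(5): 2 ≤ 15 ✓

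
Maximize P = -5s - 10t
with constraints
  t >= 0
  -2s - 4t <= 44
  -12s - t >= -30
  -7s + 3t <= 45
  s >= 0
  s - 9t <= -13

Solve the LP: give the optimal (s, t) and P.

Feasible corners and P = -5s - 10t:
  (45/43, 750/43) → P = -7725/43
  (257/109, 186/109) → P = -3145/109
  (0, 15) → P = -150
  (0, 13/9) → P = -130/9

s = 0, t = 13/9, maximum P = -130/9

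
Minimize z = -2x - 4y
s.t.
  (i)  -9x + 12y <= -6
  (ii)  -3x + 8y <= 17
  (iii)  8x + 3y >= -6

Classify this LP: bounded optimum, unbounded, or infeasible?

From the feasible point (7, 19/4), moving in the direction (8, 3) keeps every constraint satisfied while z decreases without bound.

unbounded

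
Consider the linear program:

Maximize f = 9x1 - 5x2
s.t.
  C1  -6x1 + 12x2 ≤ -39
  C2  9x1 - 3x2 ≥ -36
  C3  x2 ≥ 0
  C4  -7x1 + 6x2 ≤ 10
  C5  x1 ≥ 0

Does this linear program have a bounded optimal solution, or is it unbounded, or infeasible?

unbounded

From the feasible point (13/2, 0), moving in the direction (12, 6) keeps every constraint satisfied while f increases without bound.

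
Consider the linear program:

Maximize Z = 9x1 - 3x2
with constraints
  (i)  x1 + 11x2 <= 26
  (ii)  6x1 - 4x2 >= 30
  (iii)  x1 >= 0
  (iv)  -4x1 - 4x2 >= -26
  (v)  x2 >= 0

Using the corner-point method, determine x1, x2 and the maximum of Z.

Feasible corners and Z = 9x1 - 3x2:
  (28/5, 9/10) → Z = 477/10
  (5, 0) → Z = 45
  (13/2, 0) → Z = 117/2

x1 = 13/2, x2 = 0, maximum Z = 117/2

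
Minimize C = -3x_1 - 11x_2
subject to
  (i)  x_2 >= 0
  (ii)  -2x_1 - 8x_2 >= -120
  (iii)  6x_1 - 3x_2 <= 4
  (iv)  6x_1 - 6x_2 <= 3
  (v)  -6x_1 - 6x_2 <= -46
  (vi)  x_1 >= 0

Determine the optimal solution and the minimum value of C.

x_1 = 196/27, x_2 = 356/27, minimum C = -4504/27

Corner points and C = -3x_1 - 11x_2:
  (196/27, 356/27) → C = -4504/27
  (0, 15) → C = -165
  (3, 14/3) → C = -181/3
  (0, 23/3) → C = -253/3

The optimum lies where -2x_1 - 8x_2 = -120 and 6x_1 - 3x_2 = 4.
Solving simultaneously gives x_1 = 196/27, x_2 = 356/27.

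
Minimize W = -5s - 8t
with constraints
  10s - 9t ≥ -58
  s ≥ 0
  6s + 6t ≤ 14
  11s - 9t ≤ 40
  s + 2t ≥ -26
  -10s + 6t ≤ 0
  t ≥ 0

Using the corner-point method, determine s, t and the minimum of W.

s = 7/8, t = 35/24, minimum W = -385/24

Extreme points and W = -5s - 8t:
  (0, 0) → W = 0
  (7/8, 35/24) → W = -385/24
  (7/3, 0) → W = -35/3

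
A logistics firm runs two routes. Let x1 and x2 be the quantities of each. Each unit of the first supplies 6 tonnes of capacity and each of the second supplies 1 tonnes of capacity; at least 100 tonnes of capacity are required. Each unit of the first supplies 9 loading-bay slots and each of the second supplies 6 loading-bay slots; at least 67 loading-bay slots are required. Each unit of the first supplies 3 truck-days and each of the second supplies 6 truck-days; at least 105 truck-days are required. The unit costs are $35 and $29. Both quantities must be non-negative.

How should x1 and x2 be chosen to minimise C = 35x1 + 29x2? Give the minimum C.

Extreme points and C = 35x1 + 29x2:
  (0, 100) → C = 2900
  (35, 0) → C = 1225
  (15, 10) → C = 815
The feasible region is unbounded (it extends along (0, 1), (1, 0)), but C strictly increases along every unbounded feasible direction, so there is no improving ray and the minimum is attained at a vertex.

x1 = 15, x2 = 10, minimum C = 815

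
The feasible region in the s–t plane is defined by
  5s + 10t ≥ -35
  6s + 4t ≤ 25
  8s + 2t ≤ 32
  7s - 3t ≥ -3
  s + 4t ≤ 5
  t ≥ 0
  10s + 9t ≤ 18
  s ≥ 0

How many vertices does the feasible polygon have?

Of the 28 pairwise boundary intersections, those satisfying every inequality are:
  (3/31, 38/31)
  (0, 1)
  (27/31, 32/31)
  (9/5, 0)
  (0, 0)

5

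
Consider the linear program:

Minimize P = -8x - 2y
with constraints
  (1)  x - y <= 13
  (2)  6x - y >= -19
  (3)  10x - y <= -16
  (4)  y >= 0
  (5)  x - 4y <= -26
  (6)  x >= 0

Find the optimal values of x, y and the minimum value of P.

Extreme points and P = -8x - 2y:
  (3/4, 47/2) → P = -53
  (0, 19) → P = -38
  (0, 16) → P = -32

The optimum lies where 6x - y = -19 and 10x - y = -16.
Solving simultaneously gives x = 3/4, y = 47/2.

x = 3/4, y = 47/2, minimum P = -53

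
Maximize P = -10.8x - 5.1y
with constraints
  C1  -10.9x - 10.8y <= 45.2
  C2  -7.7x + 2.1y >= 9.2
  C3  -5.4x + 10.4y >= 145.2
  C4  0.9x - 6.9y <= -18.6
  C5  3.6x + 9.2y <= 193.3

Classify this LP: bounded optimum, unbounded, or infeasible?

Vertices and P = -10.8x - 5.1y:
  (-12739/1073, 33465/4292) → P = 102609/1160
  (-62587/1535, 226969/6140) → P = 3092433/12280
  (10462/3437, 53418/3437) → P = -275301/2455
  (32129/7840, 152153/7840) → P = -2245947/15680
The feasible region has finitely many vertices and no improving ray; the maximum is 3092433/12280 at (-62587/1535, 226969/6140).

bounded optimum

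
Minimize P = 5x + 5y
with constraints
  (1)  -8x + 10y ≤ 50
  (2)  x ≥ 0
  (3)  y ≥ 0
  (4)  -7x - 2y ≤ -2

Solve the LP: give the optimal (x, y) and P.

Extreme points and P = 5x + 5y:
  (0, 5) → P = 25
  (0, 1) → P = 5
  (2/7, 0) → P = 10/7
The feasible region is unbounded (it extends along (5, 4), (1, 0)), but P strictly increases along every unbounded feasible direction, so there is no improving ray and the minimum is attained at a vertex.

The binding constraints are y = 0 and -7x - 2y = -2.
Solving simultaneously gives x = 2/7, y = 0.

x = 2/7, y = 0, minimum P = 10/7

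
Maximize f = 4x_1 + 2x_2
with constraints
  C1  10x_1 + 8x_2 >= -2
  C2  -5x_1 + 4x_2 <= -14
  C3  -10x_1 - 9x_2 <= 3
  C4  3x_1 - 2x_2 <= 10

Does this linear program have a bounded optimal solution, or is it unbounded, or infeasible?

Feasible corners and f = 4x_1 + 2x_2:
  (114/85, -31/17) → f = 146/85
  (6, 4) → f = 32
  (84/47, -109/47) → f = 118/47
The feasible region has finitely many vertices and no improving ray; the maximum is 32 at (6, 4).

bounded optimum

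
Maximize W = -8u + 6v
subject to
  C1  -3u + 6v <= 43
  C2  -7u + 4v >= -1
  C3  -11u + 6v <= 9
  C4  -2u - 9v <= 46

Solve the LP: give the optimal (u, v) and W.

Corner points and W = -8u + 6v:
  (89/15, 152/15) → W = 40/3
  (17/4, 223/24) → W = 87/4
  (-175/71, -324/71) → W = -544/71
  (-119/37, -488/111) → W = -24/37

At the optimal vertex, -3u + 6v = 43 and -11u + 6v = 9.
Solving simultaneously gives u = 17/4, v = 223/24.

u = 17/4, v = 223/24, maximum W = 87/4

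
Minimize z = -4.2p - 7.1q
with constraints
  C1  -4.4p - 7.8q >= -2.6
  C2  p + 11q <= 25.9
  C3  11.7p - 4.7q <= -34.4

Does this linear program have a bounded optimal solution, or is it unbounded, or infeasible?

Feasible corners and z = -4.2p - 7.1q:
  (-299/70, 96/35) → z = -537/350
  (-12805/5597, 9089/5597) → z = -107509/55970
The feasible region has finitely many vertices and no improving ray; the minimum is -107509/55970 at (-12805/5597, 9089/5597).

bounded optimum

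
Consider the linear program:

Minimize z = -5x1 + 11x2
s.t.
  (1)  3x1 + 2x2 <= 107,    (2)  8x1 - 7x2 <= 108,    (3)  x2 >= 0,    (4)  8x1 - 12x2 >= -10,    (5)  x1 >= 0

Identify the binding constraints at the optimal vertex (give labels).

Extreme points and z = -5x1 + 11x2:
  (965/37, 532/37) → z = 1027/37
  (316/13, 443/26) → z = 1713/26
  (27/2, 0) → z = -135/2
  (0, 0) → z = 0
  (0, 5/6) → z = 55/6

The minimum is at (27/2, 0). Substituting into each constraint, equality holds for (2) and (3); the remaining constraints have slack.

(2) and (3)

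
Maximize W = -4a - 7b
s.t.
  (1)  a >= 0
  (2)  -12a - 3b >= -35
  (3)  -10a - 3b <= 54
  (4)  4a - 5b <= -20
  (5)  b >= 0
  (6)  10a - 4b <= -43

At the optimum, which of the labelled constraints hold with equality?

(1) and (6)

Corner points and W = -4a - 7b:
  (0, 35/3) → W = -245/3
  (0, 43/4) → W = -301/4
  (11/78, 433/39) → W = -3053/39

The maximum is at (0, 43/4). Substituting into each constraint, equality holds for (1) and (6); the remaining constraints have slack.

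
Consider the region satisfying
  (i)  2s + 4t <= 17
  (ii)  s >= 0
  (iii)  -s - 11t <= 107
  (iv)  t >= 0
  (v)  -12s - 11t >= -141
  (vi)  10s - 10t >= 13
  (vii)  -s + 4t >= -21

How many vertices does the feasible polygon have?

Intersecting each pair of boundary lines and keeping only the points that satisfy every inequality leaves:
  (17/2, 0)
  (37/10, 12/5)
  (13/10, 0)

3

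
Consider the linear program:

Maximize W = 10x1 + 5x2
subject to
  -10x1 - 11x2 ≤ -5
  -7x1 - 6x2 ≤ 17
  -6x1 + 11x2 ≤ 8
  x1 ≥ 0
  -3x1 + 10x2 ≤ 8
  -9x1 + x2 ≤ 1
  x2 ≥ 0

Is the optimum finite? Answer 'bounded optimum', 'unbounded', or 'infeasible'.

From the feasible point (0, 5/11), moving in the direction (10, 3) keeps every constraint satisfied while W increases without bound.

unbounded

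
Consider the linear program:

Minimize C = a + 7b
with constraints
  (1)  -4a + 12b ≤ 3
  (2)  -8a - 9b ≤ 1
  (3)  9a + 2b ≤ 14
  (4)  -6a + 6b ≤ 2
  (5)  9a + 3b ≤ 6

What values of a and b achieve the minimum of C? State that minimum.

a = 1, b = -1, minimum C = -6

Feasible corners and C = a + 7b:
  (-1/8, 5/24) → C = 4/3
  (21/40, 17/40) → C = 7/2
  (-4/17, 5/51) → C = 23/51
  (1, -1) → C = -6

The optimum lies where -8a - 9b = 1 and 9a + 3b = 6.
Solving simultaneously gives a = 1, b = -1.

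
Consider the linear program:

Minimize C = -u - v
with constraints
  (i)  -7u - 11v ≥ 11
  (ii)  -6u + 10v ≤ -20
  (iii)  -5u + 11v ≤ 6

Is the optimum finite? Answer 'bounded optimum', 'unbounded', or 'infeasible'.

From the feasible point (55/68, -103/68), moving in the direction (11, -7) keeps every constraint satisfied while C decreases without bound.

unbounded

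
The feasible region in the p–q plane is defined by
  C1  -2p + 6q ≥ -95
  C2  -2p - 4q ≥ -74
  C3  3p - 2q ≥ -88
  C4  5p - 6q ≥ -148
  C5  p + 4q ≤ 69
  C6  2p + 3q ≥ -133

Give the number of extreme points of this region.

6

The feasible vertices (each the meet of two boundaries and inside every other half-plane) are:
  (206/5, -21/10)
  (-57/2, -76/3)
  (5, 16)
  (-29, 1/2)
  (-530/13, -223/13)
  (-89/13, 493/26)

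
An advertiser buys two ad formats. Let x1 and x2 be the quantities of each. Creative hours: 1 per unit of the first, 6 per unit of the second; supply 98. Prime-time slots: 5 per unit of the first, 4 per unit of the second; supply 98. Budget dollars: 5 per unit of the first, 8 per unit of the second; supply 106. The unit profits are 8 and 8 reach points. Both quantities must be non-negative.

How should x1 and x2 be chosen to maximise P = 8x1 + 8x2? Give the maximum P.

x1 = 18, x2 = 2, maximum P = 160

Extreme points and P = 8x1 + 8x2:
  (0, 0) → P = 0
  (0, 53/4) → P = 106
  (98/5, 0) → P = 784/5
  (18, 2) → P = 160

The optimum lies where 5x1 + 4x2 = 98 and 5x1 + 8x2 = 106.
Solving simultaneously gives x1 = 18, x2 = 2.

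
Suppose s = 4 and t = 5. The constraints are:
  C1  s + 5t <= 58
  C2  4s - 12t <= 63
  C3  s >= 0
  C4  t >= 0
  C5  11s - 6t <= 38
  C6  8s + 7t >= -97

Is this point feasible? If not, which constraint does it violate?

feasible

C1: 29 ≤ 58 ✓
C2: -44 ≤ 63 ✓
C3: 4 ≥ 0 ✓
C4: 5 ≥ 0 ✓
C5: 14 ≤ 38 ✓
C6: 67 ≥ -97 ✓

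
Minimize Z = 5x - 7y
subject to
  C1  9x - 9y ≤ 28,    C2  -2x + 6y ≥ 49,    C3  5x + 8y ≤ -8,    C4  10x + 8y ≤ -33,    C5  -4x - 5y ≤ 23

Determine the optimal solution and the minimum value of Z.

x = -144/7, y = 83/7, minimum Z = -1301/7

Extreme points and Z = 5x - 7y:
  (-220/23, 229/46) → Z = -3803/46
  (-383/34, 75/17) → Z = -2965/34
  (-144/7, 83/7) → Z = -1301/7

At the optimal vertex, 5x + 8y = -8 and -4x - 5y = 23.
Solving simultaneously gives x = -144/7, y = 83/7.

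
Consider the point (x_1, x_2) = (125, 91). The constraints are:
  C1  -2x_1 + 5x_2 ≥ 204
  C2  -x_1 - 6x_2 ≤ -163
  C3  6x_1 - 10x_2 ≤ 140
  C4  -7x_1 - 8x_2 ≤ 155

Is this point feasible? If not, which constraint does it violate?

C1: 205 ≥ 204 ✓
C2: -671 ≤ -163 ✓
C3: -160 ≤ 140 ✓
C4: -1603 ≤ 155 ✓

feasible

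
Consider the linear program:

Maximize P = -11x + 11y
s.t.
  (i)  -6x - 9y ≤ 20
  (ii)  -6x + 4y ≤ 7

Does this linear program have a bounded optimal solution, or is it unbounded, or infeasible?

unbounded

From the feasible point (-11/6, -1), moving in the direction (4, 6) keeps every constraint satisfied while P increases without bound.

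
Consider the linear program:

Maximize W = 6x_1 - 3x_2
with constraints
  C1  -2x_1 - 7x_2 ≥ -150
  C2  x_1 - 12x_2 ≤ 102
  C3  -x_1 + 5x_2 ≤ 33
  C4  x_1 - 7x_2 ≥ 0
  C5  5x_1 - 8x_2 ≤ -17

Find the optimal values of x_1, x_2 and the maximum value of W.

Corner points and W = 6x_1 - 3x_2:
  (-906/7, -135/7) → W = -5031/7
  (-255/13, -527/52) → W = -4539/52
  (-231/2, -33/2) → W = -1287/2
  (-119/27, -17/27) → W = -221/9

At the optimal vertex, x_1 - 7x_2 = 0 and 5x_1 - 8x_2 = -17.
Solving simultaneously gives x_1 = -119/27, x_2 = -17/27.

x_1 = -119/27, x_2 = -17/27, maximum W = -221/9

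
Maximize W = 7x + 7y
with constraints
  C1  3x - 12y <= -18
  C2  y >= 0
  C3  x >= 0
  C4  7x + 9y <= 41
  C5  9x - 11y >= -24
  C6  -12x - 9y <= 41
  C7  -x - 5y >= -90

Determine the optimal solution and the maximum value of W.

Extreme points and W = 7x + 7y:
  (0, 3/2) → W = 21/2
  (110/37, 83/37) → W = 1351/37
  (0, 24/11) → W = 168/11
  (235/158, 537/158) → W = 2702/79

The optimum lies where 3x - 12y = -18 and 7x + 9y = 41.
Solving simultaneously gives x = 110/37, y = 83/37.

x = 110/37, y = 83/37, maximum W = 1351/37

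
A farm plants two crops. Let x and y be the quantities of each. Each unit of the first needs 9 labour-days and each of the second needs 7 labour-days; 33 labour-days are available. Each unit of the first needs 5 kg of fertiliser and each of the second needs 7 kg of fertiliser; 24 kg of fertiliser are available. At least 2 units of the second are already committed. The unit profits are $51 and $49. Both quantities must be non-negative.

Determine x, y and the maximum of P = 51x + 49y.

x = 2, y = 2, maximum P = 200

Extreme points and P = 51x + 49y:
  (0, 24/7) → P = 168
  (0, 2) → P = 98
  (2, 2) → P = 200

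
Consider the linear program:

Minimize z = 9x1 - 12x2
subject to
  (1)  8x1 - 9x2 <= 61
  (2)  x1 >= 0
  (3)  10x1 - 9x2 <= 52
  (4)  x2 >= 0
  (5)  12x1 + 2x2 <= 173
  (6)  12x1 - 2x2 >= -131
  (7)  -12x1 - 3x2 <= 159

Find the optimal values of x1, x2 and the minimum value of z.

Feasible corners and z = 9x1 - 12x2:
  (0, 0) → z = 0
  (0, 131/2) → z = -786
  (26/5, 0) → z = 234/5
  (1661/128, 553/64) → z = 1677/128
  (7/4, 76) → z = -3585/4

The optimum lies where 12x1 + 2x2 = 173 and 12x1 - 2x2 = -131.
Solving simultaneously gives x1 = 7/4, x2 = 76.

x1 = 7/4, x2 = 76, minimum z = -3585/4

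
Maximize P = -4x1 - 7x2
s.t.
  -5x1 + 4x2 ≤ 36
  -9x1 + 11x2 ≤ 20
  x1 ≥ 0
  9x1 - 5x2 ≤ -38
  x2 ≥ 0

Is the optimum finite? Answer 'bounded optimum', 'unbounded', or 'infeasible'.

infeasible

The boundaries -5x1 + 4x2 = 36 and x1 = 0 meet at (0, 9), but that point violates -9x1 + 11x2 ≤ 20. Every candidate vertex is excluded by some other constraint, so the feasible region is empty.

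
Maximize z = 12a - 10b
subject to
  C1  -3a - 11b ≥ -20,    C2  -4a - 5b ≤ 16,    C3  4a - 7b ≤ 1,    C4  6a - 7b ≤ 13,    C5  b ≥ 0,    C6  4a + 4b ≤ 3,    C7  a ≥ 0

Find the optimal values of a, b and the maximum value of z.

a = 25/44, b = 2/11, maximum z = 5

At the optimal vertex, 4a - 7b = 1 and 4a + 4b = 3.
Solving simultaneously gives a = 25/44, b = 2/11.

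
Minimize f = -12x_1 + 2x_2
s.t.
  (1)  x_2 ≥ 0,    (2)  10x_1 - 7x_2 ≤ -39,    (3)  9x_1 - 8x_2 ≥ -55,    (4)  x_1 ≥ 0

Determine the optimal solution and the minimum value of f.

x_1 = 73/17, x_2 = 199/17, minimum f = -478/17

Corner points and f = -12x_1 + 2x_2:
  (73/17, 199/17) → f = -478/17
  (0, 39/7) → f = 78/7
  (0, 55/8) → f = 55/4

At the optimal vertex, 10x_1 - 7x_2 = -39 and 9x_1 - 8x_2 = -55.
Solving simultaneously gives x_1 = 73/17, x_2 = 199/17.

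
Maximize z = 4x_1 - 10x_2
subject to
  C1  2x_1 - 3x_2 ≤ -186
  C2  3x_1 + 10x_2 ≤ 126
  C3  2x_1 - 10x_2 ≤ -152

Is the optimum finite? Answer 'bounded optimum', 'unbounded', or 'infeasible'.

bounded optimum

Feasible corners and z = 4x_1 - 10x_2:
  (-1482/29, 810/29) → z = -14028/29
  (-702/7, -34/7) → z = -2468/7
The feasible region has finitely many vertices and no improving ray; the maximum is -2468/7 at (-702/7, -34/7).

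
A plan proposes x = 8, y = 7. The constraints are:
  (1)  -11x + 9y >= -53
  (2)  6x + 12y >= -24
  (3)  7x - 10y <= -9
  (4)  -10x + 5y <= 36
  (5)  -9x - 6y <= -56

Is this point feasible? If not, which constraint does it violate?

feasible

(1): -25 ≥ -53 ✓
(2): 132 ≥ -24 ✓
(3): -14 ≤ -9 ✓
(4): -45 ≤ 36 ✓
(5): -114 ≤ -56 ✓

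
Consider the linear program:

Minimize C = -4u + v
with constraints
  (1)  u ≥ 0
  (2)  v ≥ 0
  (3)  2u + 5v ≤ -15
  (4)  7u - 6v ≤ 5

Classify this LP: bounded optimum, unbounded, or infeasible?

The boundaries u = 0 and v = 0 meet at (0, 0), but that point violates 2u + 5v ≤ -15. Every candidate vertex is excluded by some other constraint, so the feasible region is empty.

infeasible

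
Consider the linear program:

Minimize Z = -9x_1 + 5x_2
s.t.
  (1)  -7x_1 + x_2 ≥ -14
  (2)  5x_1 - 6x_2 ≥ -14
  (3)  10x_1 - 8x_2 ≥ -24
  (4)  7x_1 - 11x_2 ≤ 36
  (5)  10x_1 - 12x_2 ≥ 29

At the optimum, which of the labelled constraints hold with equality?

(1) and (4)

Feasible corners and Z = -9x_1 + 5x_2:
  (59/35, -11/5) → Z = -916/35
  (139/74, -63/74) → Z = -783/37
  (-113/26, -157/26) → Z = 116/13

The minimum is at (59/35, -11/5). Substituting into each constraint, equality holds for (1) and (4); the remaining constraints have slack.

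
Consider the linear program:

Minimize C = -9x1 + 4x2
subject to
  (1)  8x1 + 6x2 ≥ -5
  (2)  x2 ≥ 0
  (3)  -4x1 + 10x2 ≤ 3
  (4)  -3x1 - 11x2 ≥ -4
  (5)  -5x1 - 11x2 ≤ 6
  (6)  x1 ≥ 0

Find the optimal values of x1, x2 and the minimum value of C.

Extreme points and C = -9x1 + 4x2:
  (4/3, 0) → C = -12
  (0, 0) → C = 0
  (7/74, 25/74) → C = 1/2
  (0, 3/10) → C = 6/5

The binding constraints are x2 = 0 and -3x1 - 11x2 = -4.
Solving simultaneously gives x1 = 4/3, x2 = 0.

x1 = 4/3, x2 = 0, minimum C = -12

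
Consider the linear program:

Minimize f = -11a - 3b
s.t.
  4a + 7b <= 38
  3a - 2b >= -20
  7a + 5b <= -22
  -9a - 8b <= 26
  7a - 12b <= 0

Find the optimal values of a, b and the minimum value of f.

The optimum lies where 7a + 5b = -22 and -9a - 8b = 26.
Solving simultaneously gives a = -46/11, b = 16/11.

a = -46/11, b = 16/11, minimum f = 458/11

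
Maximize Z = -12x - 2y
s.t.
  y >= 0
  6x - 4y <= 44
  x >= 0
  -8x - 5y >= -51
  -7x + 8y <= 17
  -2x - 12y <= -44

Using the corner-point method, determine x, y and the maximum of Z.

x = 37/25, y = 171/50, maximum Z = -123/5

Extreme points and Z = -12x - 2y:
  (323/99, 493/99) → Z = -442/9
  (196/43, 125/43) → Z = -2602/43
  (37/25, 171/50) → Z = -123/5

The optimum lies where -7x + 8y = 17 and -2x - 12y = -44.
Solving simultaneously gives x = 37/25, y = 171/50.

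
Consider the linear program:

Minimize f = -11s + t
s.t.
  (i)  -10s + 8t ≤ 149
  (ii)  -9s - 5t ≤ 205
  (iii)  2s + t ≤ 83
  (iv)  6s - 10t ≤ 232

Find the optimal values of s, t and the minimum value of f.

s = 531/13, t = 17/13, minimum f = -448

Vertices and f = -11s + t:
  (-2385/122, -709/122) → f = 12763/61
  (515/26, 564/13) → f = -349/2
  (-89/12, -553/20) → f = 809/15
  (531/13, 17/13) → f = -448

At the optimal vertex, 2s + t = 83 and 6s - 10t = 232.
Solving simultaneously gives s = 531/13, t = 17/13.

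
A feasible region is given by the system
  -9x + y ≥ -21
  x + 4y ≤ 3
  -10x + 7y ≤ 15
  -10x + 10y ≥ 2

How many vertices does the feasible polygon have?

3

Of the 6 pairwise boundary intersections, those satisfying every inequality are:
  (-39/47, 45/47)
  (11/25, 16/25)
  (-68/15, -13/3)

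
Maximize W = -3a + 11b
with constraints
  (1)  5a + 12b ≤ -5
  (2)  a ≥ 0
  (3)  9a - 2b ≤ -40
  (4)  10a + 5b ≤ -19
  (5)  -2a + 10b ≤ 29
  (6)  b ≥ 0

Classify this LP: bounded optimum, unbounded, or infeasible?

The boundaries 5a + 12b = -5 and 9a - 2b = -40 meet at (-245/59, 155/118), but that point violates a ≥ 0. Every candidate vertex is excluded by some other constraint, so the feasible region is empty.

infeasible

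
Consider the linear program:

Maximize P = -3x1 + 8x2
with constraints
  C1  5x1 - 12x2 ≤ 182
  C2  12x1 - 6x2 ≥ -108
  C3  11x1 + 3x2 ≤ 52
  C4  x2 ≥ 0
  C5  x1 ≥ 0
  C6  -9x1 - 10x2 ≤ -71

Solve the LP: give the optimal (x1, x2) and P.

Vertices and P = -3x1 + 8x2:
  (0, 52/3) → P = 416/3
  (307/83, 313/83) → P = 1583/83
  (0, 71/10) → P = 284/5

The optimum lies where 11x1 + 3x2 = 52 and x1 = 0.
Solving simultaneously gives x1 = 0, x2 = 52/3.

x1 = 0, x2 = 52/3, maximum P = 416/3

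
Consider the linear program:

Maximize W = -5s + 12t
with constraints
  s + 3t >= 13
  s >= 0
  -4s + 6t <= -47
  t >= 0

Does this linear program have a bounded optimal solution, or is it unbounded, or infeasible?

unbounded

From the feasible point (73/6, 5/18), moving in the direction (6, 4) keeps every constraint satisfied while W increases without bound.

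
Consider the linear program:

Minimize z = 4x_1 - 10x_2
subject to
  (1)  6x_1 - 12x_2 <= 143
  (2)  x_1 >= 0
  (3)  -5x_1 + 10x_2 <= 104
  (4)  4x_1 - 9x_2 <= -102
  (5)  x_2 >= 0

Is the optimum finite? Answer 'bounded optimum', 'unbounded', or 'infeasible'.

From the feasible point (837/2, 592/3), moving in the direction (10, 5) keeps every constraint satisfied while z decreases without bound.

unbounded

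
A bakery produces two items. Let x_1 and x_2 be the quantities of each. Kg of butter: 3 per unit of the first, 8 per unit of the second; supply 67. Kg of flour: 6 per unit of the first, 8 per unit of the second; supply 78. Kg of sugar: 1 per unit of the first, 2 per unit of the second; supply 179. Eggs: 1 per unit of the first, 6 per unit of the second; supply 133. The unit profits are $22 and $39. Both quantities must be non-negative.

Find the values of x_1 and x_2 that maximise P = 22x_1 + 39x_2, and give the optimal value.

The binding constraints are 3x_1 + 8x_2 = 67 and 6x_1 + 8x_2 = 78.
Solving simultaneously gives x_1 = 11/3, x_2 = 7.

x_1 = 11/3, x_2 = 7, maximum P = 1061/3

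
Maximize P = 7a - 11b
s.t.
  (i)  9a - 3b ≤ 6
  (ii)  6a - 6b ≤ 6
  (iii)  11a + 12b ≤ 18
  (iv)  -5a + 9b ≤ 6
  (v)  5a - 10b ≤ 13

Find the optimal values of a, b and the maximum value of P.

Extreme points and P = 7a - 11b:
  (1/2, -1/2) → P = 9
  (42/47, 32/47) → P = -58/47
  (-3/5, -8/5) → P = 67/5
  (30/53, 52/53) → P = -362/53
  (-177/5, -19) → P = -194/5

a = -3/5, b = -8/5, maximum P = 67/5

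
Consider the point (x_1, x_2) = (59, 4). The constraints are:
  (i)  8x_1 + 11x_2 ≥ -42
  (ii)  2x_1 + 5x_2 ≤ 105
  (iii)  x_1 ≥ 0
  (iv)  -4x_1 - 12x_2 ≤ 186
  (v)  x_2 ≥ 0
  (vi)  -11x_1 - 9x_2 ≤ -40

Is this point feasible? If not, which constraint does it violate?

not feasible — violates (ii)

Constraint (ii): 2x_1 + 5x_2 = 138, which is not ≤ 105. All other constraints are satisfied.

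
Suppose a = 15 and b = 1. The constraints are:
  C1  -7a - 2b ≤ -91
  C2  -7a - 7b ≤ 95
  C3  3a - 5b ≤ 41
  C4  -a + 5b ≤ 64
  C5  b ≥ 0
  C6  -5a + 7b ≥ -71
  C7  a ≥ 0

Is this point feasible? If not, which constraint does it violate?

feasible

C1: -107 ≤ -91 ✓
C2: -112 ≤ 95 ✓
C3: 40 ≤ 41 ✓
C4: -10 ≤ 64 ✓
C5: 1 ≥ 0 ✓
C6: -68 ≥ -71 ✓
C7: 15 ≥ 0 ✓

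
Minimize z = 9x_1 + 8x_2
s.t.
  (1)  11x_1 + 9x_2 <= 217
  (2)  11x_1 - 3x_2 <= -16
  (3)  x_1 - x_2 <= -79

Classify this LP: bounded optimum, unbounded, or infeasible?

From the feasible point (-247/10, 543/10), moving in the direction (-1, -1) keeps every constraint satisfied while z decreases without bound.

unbounded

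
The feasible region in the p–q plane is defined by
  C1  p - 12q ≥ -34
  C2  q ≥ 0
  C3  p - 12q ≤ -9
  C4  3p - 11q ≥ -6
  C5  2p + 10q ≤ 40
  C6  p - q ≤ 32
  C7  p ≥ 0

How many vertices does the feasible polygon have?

The feasible vertices (each the meet of two boundaries and inside every other half-plane) are:
  (27/25, 21/25)
  (195/17, 29/17)
  (95/13, 33/13)

3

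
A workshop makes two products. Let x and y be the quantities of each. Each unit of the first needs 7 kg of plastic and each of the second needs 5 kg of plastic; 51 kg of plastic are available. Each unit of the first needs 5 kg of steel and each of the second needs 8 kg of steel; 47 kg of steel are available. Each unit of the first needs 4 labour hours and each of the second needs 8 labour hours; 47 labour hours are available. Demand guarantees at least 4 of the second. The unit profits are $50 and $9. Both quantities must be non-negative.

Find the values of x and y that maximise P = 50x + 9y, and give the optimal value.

The binding constraints are 5x + 8y = 47 and y = 4.
Solving simultaneously gives x = 3, y = 4.

x = 3, y = 4, maximum P = 186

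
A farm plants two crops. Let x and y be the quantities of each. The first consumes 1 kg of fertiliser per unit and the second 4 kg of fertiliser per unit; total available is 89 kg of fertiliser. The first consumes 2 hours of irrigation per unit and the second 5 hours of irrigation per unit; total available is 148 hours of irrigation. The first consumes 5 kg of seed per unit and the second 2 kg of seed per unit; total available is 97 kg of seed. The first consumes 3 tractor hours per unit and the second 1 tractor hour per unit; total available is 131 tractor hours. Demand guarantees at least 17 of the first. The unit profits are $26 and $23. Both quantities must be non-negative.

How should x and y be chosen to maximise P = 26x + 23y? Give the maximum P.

Extreme points and P = 26x + 23y:
  (97/5, 0) → P = 2522/5
  (17, 0) → P = 442
  (17, 6) → P = 580

At the optimal vertex, 5x + 2y = 97 and x = 17.
Solving simultaneously gives x = 17, y = 6.

x = 17, y = 6, maximum P = 580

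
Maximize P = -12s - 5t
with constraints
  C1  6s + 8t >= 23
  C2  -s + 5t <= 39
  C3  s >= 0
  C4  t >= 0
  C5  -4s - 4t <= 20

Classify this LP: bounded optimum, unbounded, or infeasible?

bounded optimum

Corner points and P = -12s - 5t:
  (0, 23/8) → P = -115/8
  (23/6, 0) → P = -46
  (0, 39/5) → P = -39
The feasible region has finitely many vertices and no improving ray; the maximum is -115/8 at (0, 23/8).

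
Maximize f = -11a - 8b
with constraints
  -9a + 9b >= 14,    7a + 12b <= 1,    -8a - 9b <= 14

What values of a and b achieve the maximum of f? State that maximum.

Feasible corners and f = -11a - 8b:
  (-53/57, 107/171) → f = 47/9
  (-28/17, -14/153) → f = 2884/153
  (-59/11, 106/33) → f = 1099/33

The optimum lies where 7a + 12b = 1 and -8a - 9b = 14.
Solving simultaneously gives a = -59/11, b = 106/33.

a = -59/11, b = 106/33, maximum f = 1099/33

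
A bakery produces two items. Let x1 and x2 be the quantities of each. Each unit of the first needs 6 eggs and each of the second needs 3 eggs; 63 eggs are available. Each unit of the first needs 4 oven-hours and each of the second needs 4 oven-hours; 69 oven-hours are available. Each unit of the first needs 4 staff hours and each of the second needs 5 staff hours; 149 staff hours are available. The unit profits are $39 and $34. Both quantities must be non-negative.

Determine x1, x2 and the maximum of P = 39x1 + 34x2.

Extreme points and P = 39x1 + 34x2:
  (0, 0) → P = 0
  (0, 69/4) → P = 1173/2
  (21/2, 0) → P = 819/2
  (15/4, 27/2) → P = 2421/4

x1 = 15/4, x2 = 27/2, maximum P = 2421/4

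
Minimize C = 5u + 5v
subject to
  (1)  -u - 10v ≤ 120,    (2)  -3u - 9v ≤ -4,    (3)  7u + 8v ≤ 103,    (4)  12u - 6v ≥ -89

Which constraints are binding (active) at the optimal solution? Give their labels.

Feasible corners and C = 5u + 5v:
  (895/39, -281/39) → C = 3070/39
  (-37/6, 5/2) → C = -55/3
  (-47/69, 1859/138) → C = 8825/138

The minimum is at (-37/6, 5/2). Substituting into each constraint, equality holds for (2) and (4); the remaining constraints have slack.

(2) and (4)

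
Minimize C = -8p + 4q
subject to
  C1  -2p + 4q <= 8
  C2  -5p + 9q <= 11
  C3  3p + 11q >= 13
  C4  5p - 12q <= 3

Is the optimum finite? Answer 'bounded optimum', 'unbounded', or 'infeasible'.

From the feasible point (14, 9), moving in the direction (4, 2) keeps every constraint satisfied while C decreases without bound.

unbounded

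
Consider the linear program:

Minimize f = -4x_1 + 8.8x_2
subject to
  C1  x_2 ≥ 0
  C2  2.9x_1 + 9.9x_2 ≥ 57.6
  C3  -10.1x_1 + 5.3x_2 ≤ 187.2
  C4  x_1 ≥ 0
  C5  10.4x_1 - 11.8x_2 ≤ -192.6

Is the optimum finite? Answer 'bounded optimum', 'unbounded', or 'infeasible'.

bounded optimum

Feasible corners and f = -4x_1 + 8.8x_2:
  (0, 1872/53) → f = 82368/265
  (0, 963/59) → f = 42372/295
The feasible region has finitely many vertices and no improving ray; the minimum is 42372/295 at (0, 963/59).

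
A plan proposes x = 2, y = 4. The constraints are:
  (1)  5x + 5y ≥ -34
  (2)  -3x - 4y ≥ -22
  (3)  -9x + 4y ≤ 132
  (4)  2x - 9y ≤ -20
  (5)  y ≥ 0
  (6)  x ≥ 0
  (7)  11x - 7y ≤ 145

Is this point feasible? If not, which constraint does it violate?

(1): 30 ≥ -34 ✓
(2): -22 ≥ -22 ✓
(3): -2 ≤ 132 ✓
(4): -32 ≤ -20 ✓
(5): 4 ≥ 0 ✓
(6): 2 ≥ 0 ✓
(7): -6 ≤ 145 ✓

feasible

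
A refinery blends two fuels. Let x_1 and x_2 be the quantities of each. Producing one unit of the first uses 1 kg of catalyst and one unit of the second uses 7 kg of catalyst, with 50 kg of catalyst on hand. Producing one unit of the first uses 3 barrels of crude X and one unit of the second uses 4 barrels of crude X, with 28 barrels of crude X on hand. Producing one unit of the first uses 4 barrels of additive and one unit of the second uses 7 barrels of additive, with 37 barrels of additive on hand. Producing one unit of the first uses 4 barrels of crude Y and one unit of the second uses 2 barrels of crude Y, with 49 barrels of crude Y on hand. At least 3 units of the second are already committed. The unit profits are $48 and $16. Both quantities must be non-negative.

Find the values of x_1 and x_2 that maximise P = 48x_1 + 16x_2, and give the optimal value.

Feasible corners and P = 48x_1 + 16x_2:
  (0, 37/7) → P = 592/7
  (0, 3) → P = 48
  (4, 3) → P = 240

The binding constraints are 4x_1 + 7x_2 = 37 and x_2 = 3.
Solving simultaneously gives x_1 = 4, x_2 = 3.

x_1 = 4, x_2 = 3, maximum P = 240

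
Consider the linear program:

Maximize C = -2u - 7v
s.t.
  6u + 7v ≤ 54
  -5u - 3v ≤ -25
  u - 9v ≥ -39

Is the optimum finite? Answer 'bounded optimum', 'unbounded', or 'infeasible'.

unbounded

From the feasible point (213/61, 288/61), moving in the direction (3, -5) keeps every constraint satisfied while C increases without bound.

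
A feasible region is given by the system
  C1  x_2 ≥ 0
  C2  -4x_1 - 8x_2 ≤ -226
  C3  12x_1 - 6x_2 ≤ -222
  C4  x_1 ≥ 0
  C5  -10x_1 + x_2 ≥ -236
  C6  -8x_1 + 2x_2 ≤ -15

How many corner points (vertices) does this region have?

3

Intersecting each pair of boundary lines and keeping only the points that satisfy every inequality leaves:
  (273/8, 421/4)
  (89/4, 163/2)
  (457/12, 869/6)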